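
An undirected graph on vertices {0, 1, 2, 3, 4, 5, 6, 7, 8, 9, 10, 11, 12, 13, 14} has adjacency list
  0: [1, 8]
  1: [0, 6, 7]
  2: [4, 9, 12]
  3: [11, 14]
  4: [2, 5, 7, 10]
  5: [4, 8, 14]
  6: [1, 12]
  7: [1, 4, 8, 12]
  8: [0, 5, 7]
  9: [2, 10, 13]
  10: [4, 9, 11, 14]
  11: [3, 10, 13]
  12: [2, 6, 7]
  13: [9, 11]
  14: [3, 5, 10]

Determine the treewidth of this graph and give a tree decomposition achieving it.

Treewidth 3.
Bags: B1 = {0, 1, 6, 12}  B2 = {0, 1, 7, 12}  B3 = {0, 7, 8, 12}  B4 = {2, 7, 8, 12}  B5 = {2, 4, 7, 8}  B6 = {2, 4, 5, 8}  B7 = {2, 4, 5, 9}  B8 = {4, 5, 9, 10}  B9 = {5, 9, 10, 14}  B10 = {9, 10, 13, 14}  B11 = {10, 11, 13, 14}  B12 = {3, 11, 13, 14}
Tree: B1–B2, B2–B3, B3–B4, B4–B5, B5–B6, B6–B7, B7–B8, B8–B9, B9–B10, B10–B11, B11–B12

Every bag has size at most 4, so the width is 4 − 1 = 3 and tw(G) ≤ 3. For the lower bound: the 4 vertex sets {0,1,6}, {12}, {7}, {2,4,5,8} are disjoint, each induces a connected subgraph, and every pair is joined by at least one edge of G. Contracting each set to a single vertex therefore yields K_{4} as a minor, and since treewidth is minor-monotone, tw(G) ≥ tw(K_{4}) = 3. The upper and lower bounds meet at 3, so that is the treewidth.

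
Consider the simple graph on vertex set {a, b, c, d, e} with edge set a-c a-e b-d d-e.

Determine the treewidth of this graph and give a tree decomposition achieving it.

Every bag has size at most 2, so the width is 2 − 1 = 1 and tw(G) ≤ 1. Since G has at least one edge (e.g. e–d), it is not an edgeless graph, so tw(G) ≥ 1. Therefore the treewidth is 1.

Treewidth 1.
Bags: B1 = {d, e}  B2 = {a, e}  B3 = {b, d}  B4 = {a, c}
Tree: B1–B2, B1–B3, B2–B4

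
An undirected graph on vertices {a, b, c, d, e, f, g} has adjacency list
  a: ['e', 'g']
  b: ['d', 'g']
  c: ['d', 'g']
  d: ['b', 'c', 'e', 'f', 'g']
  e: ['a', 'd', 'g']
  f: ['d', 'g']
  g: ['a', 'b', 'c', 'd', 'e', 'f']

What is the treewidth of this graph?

2

A width-2 tree decomposition is:
Bags: B1 = {d, f, g}  B2 = {d, e, g}  B3 = {a, e, g}  B4 = {b, d, g}  B5 = {c, d, g}
Tree: B1–B2, B2–B3, B1–B4, B2–B5
Each bag holds 3 vertices, so the decomposition has width 2, which upper-bounds the treewidth. Conversely, {d, e, g} is a clique of size 3, and the vertices of any clique must share a bag in every tree decomposition; so some bag has ≥ 3 vertices and tw(G) ≥ 2. Therefore the treewidth is 2.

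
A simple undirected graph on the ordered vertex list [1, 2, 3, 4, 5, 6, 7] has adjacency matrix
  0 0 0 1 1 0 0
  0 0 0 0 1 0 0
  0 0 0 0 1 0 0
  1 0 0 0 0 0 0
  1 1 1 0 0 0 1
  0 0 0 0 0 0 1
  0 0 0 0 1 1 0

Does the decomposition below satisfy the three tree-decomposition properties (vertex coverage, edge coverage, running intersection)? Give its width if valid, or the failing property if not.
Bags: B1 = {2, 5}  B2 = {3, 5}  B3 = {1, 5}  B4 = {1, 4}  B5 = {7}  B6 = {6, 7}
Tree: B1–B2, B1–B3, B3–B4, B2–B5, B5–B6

No — edge (5,7) lies in no bag.

A tree decomposition must satisfy three properties: every vertex lies in some bag; for every edge, both endpoints lie together in some bag; and for every vertex, the bags containing it form a connected subtree. Here edge (5,7) lies in no bag, so the decomposition is invalid.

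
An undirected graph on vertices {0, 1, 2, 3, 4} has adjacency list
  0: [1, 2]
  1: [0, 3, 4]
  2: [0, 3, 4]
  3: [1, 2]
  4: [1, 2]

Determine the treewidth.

A width-2 tree decomposition is:
Bags: B1 = {1, 2, 3}  B2 = {1, 2, 4}  B3 = {0, 1, 2}
Tree: B1–B2, B2–B3
Every bag has size at most 3, so the width is 3 − 1 = 2 and tw(G) ≤ 2. Since 1–3–2–4–1 is a cycle in G, G is not acyclic. Forests are exactly the graphs of treewidth ≤ 1, so tw(G) ≥ 2. Hence tw(G) = 2 exactly.

2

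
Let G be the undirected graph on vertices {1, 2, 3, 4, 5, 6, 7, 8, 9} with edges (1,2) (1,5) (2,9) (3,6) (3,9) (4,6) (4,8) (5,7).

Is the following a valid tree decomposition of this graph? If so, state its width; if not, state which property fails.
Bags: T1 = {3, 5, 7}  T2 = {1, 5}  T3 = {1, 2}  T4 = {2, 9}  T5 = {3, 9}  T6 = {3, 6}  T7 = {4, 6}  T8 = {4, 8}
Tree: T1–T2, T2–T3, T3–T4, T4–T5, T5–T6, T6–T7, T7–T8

No — bags containing vertex 3 are not connected in the tree.

A tree decomposition must satisfy three properties: every vertex lies in some bag; for every edge, both endpoints lie together in some bag; and for every vertex, the bags containing it form a connected subtree. Here bags containing vertex 3 are not connected in the tree, so the decomposition is invalid.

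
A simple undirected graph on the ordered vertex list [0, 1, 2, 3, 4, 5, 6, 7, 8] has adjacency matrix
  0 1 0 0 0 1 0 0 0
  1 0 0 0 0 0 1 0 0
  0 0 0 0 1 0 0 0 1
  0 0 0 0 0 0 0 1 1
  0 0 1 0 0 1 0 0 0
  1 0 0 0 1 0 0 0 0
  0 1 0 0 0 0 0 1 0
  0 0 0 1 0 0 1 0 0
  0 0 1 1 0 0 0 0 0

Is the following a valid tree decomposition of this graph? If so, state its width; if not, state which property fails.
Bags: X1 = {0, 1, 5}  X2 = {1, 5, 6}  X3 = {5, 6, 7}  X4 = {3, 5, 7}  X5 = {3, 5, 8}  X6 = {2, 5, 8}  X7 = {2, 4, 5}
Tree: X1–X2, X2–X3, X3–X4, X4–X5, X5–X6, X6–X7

Checking the three conditions: (i) the bags cover all of {0, 1, 2, 3, 4, 5, 6, 7, 8}; (ii) for each edge, some bag contains both endpoints; (iii) the bags containing any fixed vertex form a subtree. All hold, so the decomposition is valid with width 3 − 1 = 2.

Yes; width 2.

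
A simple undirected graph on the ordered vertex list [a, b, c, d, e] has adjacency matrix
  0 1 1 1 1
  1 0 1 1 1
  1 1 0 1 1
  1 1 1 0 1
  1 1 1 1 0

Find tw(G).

4

A width-4 tree decomposition is:
Bags: B1 = {a, b, c, d, e}
Tree: (single bag)
With just one bag of size 5, the width is 5 − 1 = 4, so tw(G) ≤ 4. On the other hand G contains the 5-clique {a, b, c, d, e}. A clique must lie in a single bag of any decomposition, so no decomposition can have width below 4. Combining the bounds, tw(G) = 4.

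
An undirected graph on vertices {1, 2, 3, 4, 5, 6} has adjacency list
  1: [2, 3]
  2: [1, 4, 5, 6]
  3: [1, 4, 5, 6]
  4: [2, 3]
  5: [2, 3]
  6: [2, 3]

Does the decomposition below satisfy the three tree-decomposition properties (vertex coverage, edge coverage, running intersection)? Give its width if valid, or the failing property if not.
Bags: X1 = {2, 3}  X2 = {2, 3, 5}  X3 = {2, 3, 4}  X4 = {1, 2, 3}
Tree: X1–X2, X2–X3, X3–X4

No — vertex 6 appears in no bag.

A tree decomposition must satisfy three properties: every vertex lies in some bag; for every edge, both endpoints lie together in some bag; and for every vertex, the bags containing it form a connected subtree. Here vertex 6 appears in no bag, so the decomposition is invalid.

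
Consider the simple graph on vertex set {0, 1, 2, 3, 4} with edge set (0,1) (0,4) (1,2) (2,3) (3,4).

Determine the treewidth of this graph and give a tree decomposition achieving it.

Each bag holds 3 vertices, so the decomposition has width 2, which upper-bounds the treewidth. Since 0–4–3–2–1–0 is a cycle in G, G is not acyclic. Forests are exactly the graphs of treewidth ≤ 1, so tw(G) ≥ 2. The upper and lower bounds meet at 2, so that is the treewidth.

Treewidth 2.
One optimal decomposition is:
Bags: B1 = {0, 3, 4}  B2 = {0, 2, 3}  B3 = {0, 1, 2}
Tree: B1–B2, B2–B3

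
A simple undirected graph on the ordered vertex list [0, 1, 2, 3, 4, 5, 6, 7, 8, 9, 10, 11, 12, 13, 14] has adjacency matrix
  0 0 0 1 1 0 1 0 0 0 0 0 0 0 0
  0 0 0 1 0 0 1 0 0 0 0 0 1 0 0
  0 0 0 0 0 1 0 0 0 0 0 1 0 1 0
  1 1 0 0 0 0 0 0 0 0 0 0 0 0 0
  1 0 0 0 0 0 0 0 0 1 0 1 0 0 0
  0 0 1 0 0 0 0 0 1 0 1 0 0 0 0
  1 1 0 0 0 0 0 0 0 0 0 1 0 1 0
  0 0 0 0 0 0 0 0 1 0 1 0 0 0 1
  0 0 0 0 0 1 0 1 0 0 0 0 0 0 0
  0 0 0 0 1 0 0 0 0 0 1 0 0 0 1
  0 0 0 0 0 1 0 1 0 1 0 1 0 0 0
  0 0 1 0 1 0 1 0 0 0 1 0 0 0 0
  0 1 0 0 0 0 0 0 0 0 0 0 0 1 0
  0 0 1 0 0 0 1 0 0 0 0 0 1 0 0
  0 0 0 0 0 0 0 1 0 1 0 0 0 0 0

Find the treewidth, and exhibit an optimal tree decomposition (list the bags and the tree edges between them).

The largest bag has 4 vertices, giving width 3; this decomposition certifies tw(G) ≤ 3. For the lower bound: the 4 vertex sets {1,3,12}, {13}, {6}, {0,2,4,11} are disjoint, each induces a connected subgraph, and every pair is joined by at least one edge of G. Contracting each set to a single vertex therefore yields K_{4} as a minor, and since treewidth is minor-monotone, tw(G) ≥ tw(K_{4}) = 3. The upper and lower bounds meet at 3, so that is the treewidth.

Treewidth 3.
One optimal decomposition is:
Bags: B1 = {1, 3, 12, 13}  B2 = {1, 3, 6, 13}  B3 = {0, 3, 6, 13}  B4 = {0, 2, 6, 13}  B5 = {0, 2, 6, 11}  B6 = {0, 2, 4, 11}  B7 = {2, 4, 5, 11}  B8 = {4, 5, 10, 11}  B9 = {4, 5, 9, 10}  B10 = {5, 8, 9, 10}  B11 = {7, 8, 9, 10}  B12 = {7, 8, 9, 14}
Tree: B1–B2, B2–B3, B3–B4, B4–B5, B5–B6, B6–B7, B7–B8, B8–B9, B9–B10, B10–B11, B11–B12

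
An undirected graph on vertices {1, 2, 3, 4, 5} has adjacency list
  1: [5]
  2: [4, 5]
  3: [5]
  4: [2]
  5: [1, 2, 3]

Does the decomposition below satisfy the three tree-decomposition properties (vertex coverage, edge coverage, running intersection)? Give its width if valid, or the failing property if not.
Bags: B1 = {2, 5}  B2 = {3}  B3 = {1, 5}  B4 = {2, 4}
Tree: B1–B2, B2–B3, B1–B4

A tree decomposition must satisfy three properties: every vertex lies in some bag; for every edge, both endpoints lie together in some bag; and for every vertex, the bags containing it form a connected subtree. Here edge (5,3) lies in no bag, so the decomposition is invalid.

No — edge (5,3) lies in no bag.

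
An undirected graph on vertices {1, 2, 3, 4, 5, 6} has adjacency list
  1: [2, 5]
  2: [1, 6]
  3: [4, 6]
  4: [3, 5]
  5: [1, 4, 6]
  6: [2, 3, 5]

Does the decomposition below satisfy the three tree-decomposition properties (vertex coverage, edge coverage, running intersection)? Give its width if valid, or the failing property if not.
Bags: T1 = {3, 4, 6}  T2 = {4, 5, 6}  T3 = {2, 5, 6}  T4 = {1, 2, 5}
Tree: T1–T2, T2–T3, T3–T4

Every vertex of G appears in some bag (union = {1, 2, 3, 4, 5, 6}); every edge is covered by a bag; and for each vertex v the set of bags containing v is connected in the bag tree. The decomposition is therefore valid. The largest bag has 3 vertices, so the width is 2.

Yes; width 2.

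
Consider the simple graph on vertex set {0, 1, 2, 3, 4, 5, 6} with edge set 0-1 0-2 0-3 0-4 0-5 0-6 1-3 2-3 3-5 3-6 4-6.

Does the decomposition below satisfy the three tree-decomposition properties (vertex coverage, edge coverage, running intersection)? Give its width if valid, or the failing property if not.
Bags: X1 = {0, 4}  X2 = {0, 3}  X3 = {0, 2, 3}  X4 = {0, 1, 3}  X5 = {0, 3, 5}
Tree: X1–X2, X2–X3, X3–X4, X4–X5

A tree decomposition must satisfy three properties: every vertex lies in some bag; for every edge, both endpoints lie together in some bag; and for every vertex, the bags containing it form a connected subtree. Here vertex 6 appears in no bag, so the decomposition is invalid.

No — vertex 6 appears in no bag.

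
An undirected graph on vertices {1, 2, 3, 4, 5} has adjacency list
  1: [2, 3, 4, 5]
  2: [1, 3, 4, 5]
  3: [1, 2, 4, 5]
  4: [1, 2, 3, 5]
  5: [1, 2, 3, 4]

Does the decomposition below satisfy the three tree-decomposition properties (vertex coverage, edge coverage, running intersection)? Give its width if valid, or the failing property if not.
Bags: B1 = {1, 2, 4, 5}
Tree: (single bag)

A tree decomposition must satisfy three properties: every vertex lies in some bag; for every edge, both endpoints lie together in some bag; and for every vertex, the bags containing it form a connected subtree. Here vertex 3 appears in no bag, so the decomposition is invalid.

No — vertex 3 appears in no bag.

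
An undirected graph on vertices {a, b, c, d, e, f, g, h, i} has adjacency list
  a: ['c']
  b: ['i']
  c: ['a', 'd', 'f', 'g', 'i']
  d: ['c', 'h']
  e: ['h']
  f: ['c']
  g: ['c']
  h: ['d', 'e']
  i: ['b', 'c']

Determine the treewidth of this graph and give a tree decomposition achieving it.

Every bag has size at most 2, so the width is 2 − 1 = 1 and tw(G) ≤ 1. Any graph with an edge has treewidth ≥ 1, and G has the edge c–f. Therefore the treewidth is 1.

Treewidth 1.
One optimal decomposition is:
Bags: B1 = {c, f}  B2 = {c, i}  B3 = {a, c}  B4 = {c, d}  B5 = {d, h}  B6 = {b, i}  B7 = {e, h}  B8 = {c, g}
Tree: B1–B2, B1–B3, B1–B4, B4–B5, B2–B6, B5–B7, B2–B8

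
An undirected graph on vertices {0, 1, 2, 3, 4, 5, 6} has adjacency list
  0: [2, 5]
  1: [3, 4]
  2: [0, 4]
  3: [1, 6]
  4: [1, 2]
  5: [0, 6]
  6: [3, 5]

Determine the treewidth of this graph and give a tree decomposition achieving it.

Treewidth 2.
One such decomposition:
Bags: B1 = {0, 2, 5}  B2 = {2, 4, 5}  B3 = {1, 4, 5}  B4 = {1, 3, 5}  B5 = {3, 5, 6}
Tree: B1–B2, B2–B3, B3–B4, B4–B5

Every bag has size at most 3, so the width is 3 − 1 = 2 and tw(G) ≤ 2. For the lower bound, G contains the cycle 5–0–2–4–1–3–6–5, so G is not a forest; only forests have treewidth ≤ 1, hence tw(G) ≥ 2. Hence tw(G) = 2 exactly.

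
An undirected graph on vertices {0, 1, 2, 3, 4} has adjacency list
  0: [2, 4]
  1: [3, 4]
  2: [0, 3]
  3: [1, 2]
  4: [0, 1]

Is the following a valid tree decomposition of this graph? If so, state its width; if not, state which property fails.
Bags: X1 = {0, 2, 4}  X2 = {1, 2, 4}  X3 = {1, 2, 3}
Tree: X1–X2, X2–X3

Yes; width 2.

Vertex coverage: the bags together contain {0, 1, 2, 3, 4}, the full vertex set. Edge coverage: each edge of G has both endpoints in at least one bag. Running intersection: for every vertex, the bags containing it form a connected subtree. All three properties hold, so this is a valid tree decomposition of width max|bag| − 1 = 2, and hence tw(G) ≤ 2.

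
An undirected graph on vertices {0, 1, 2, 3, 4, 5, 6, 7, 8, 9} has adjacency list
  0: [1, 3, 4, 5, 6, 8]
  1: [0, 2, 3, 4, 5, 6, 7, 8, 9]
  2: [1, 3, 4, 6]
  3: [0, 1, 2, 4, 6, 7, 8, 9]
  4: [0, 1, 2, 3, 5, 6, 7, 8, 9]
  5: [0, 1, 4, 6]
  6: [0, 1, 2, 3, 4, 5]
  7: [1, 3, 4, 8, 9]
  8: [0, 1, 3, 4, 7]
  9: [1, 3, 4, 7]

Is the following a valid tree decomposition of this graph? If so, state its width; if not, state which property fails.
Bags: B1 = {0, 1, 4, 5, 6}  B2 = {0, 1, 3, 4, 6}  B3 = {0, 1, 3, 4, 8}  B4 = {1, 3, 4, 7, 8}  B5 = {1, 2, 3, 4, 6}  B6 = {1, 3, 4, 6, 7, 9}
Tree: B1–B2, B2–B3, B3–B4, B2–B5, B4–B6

No — bags containing vertex 6 are not connected in the tree.

A tree decomposition must satisfy three properties: every vertex lies in some bag; for every edge, both endpoints lie together in some bag; and for every vertex, the bags containing it form a connected subtree. Here bags containing vertex 6 are not connected in the tree, so the decomposition is invalid.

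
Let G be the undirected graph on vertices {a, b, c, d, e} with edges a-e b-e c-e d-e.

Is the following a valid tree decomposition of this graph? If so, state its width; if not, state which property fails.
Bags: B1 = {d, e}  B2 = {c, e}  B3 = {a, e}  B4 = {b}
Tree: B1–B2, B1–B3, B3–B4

No — edge (e,b) lies in no bag.

A tree decomposition must satisfy three properties: every vertex lies in some bag; for every edge, both endpoints lie together in some bag; and for every vertex, the bags containing it form a connected subtree. Here edge (e,b) lies in no bag, so the decomposition is invalid.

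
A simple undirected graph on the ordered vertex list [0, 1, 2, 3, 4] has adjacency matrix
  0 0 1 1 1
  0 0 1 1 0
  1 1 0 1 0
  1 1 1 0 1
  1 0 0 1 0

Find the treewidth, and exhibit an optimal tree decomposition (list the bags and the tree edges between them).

Every bag has size at most 3, so the width is 3 − 1 = 2 and tw(G) ≤ 2. For the lower bound, the 3 vertices {0, 2, 3} are pairwise adjacent, and any tree decomposition puts a clique entirely inside one bag — forcing width ≥ 2. Hence tw(G) = 2 exactly.

Treewidth 2.
Bags: B1 = {1, 2, 3}  B2 = {0, 2, 3}  B3 = {0, 3, 4}
Tree: B1–B2, B2–B3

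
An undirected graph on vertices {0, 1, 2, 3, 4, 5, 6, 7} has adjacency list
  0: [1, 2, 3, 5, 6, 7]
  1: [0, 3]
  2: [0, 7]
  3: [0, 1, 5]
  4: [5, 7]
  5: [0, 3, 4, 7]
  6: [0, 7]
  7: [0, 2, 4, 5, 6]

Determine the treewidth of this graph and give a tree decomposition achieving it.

Each bag holds 3 vertices, so the decomposition has width 2, which upper-bounds the treewidth. Conversely, {0, 1, 3} is a clique of size 3, and the vertices of any clique must share a bag in every tree decomposition; so some bag has ≥ 3 vertices and tw(G) ≥ 2. Therefore the treewidth is 2.

Treewidth 2.
One optimal decomposition is:
Bags: B1 = {0, 5, 7}  B2 = {0, 6, 7}  B3 = {0, 3, 5}  B4 = {0, 1, 3}  B5 = {4, 5, 7}  B6 = {0, 2, 7}
Tree: B1–B2, B1–B3, B3–B4, B1–B5, B2–B6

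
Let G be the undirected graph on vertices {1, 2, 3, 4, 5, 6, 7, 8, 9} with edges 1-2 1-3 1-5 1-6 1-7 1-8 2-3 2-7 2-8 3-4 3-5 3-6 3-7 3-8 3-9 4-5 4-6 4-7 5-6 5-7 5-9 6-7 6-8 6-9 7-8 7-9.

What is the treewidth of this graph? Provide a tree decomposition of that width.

Treewidth 4.
One optimal decomposition is:
Bags: B1 = {1, 3, 6, 7, 8}  B2 = {1, 3, 5, 6, 7}  B3 = {1, 2, 3, 7, 8}  B4 = {3, 5, 6, 7, 9}  B5 = {3, 4, 5, 6, 7}
Tree: B1–B2, B1–B3, B2–B4, B2–B5

Every bag has size at most 5, so the width is 5 − 1 = 4 and tw(G) ≤ 4. For the lower bound, the 5 vertices {1, 2, 3, 7, 8} are pairwise adjacent, and any tree decomposition puts a clique entirely inside one bag — forcing width ≥ 4. Combining the bounds, tw(G) = 4.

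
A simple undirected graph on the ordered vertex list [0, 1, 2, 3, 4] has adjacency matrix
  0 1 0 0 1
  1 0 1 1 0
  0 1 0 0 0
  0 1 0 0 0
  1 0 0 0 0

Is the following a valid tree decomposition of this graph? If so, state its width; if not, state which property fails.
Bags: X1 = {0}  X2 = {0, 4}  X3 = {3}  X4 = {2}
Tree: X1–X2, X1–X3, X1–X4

A tree decomposition must satisfy three properties: every vertex lies in some bag; for every edge, both endpoints lie together in some bag; and for every vertex, the bags containing it form a connected subtree. Here vertex 1 appears in no bag, so the decomposition is invalid.

No — vertex 1 appears in no bag.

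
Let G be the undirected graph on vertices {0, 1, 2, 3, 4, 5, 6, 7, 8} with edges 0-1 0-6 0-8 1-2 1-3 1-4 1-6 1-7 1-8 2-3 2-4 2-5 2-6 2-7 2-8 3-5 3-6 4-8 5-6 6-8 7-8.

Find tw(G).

3

A width-3 tree decomposition is:
Bags: B1 = {1, 2, 6, 8}  B2 = {1, 2, 7, 8}  B3 = {1, 2, 3, 6}  B4 = {1, 2, 4, 8}  B5 = {2, 3, 5, 6}  B6 = {0, 1, 6, 8}
Tree: B1–B2, B1–B3, B2–B4, B3–B5, B1–B6
Every bag has size at most 4, so the width is 4 − 1 = 3 and tw(G) ≤ 3. For the lower bound, the 4 vertices {0, 1, 6, 8} are pairwise adjacent, and any tree decomposition puts a clique entirely inside one bag — forcing width ≥ 3. The upper and lower bounds meet at 3, so that is the treewidth.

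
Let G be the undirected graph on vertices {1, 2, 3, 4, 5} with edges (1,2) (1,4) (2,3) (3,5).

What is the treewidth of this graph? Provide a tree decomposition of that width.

Treewidth 1.
One optimal decomposition is:
Bags: B1 = {1, 4}  B2 = {1, 2}  B3 = {2, 3}  B4 = {3, 5}
Tree: B1–B2, B2–B3, B3–B4

Every bag has size at most 2, so the width is 2 − 1 = 1 and tw(G) ≤ 1. Any graph with an edge has treewidth ≥ 1, and G has the edge 4–1. Therefore the treewidth is 1.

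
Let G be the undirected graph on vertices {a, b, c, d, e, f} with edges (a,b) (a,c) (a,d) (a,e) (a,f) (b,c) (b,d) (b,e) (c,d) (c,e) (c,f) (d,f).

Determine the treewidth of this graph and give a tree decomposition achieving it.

Each bag holds 4 vertices, so the decomposition has width 3, which upper-bounds the treewidth. For the lower bound, the 4 vertices {a, c, d, f} are pairwise adjacent, and any tree decomposition puts a clique entirely inside one bag — forcing width ≥ 3. The upper and lower bounds meet at 3, so that is the treewidth.

Treewidth 3.
One optimal decomposition is:
Bags: B1 = {a, b, c, d}  B2 = {a, c, d, f}  B3 = {a, b, c, e}
Tree: B1–B2, B1–B3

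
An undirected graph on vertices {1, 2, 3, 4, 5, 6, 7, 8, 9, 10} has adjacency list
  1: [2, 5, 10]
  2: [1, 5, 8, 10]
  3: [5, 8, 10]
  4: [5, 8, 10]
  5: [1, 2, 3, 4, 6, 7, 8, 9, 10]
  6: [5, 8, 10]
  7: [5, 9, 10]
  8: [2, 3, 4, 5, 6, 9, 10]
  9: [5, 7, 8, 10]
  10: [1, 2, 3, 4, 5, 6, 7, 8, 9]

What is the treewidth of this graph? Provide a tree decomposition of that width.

The largest bag has 4 vertices, giving width 3; this decomposition certifies tw(G) ≤ 3. For the lower bound, the 4 vertices {2, 5, 8, 10} are pairwise adjacent, and any tree decomposition puts a clique entirely inside one bag — forcing width ≥ 3. Hence tw(G) = 3 exactly.

Treewidth 3.
Bags: B1 = {5, 7, 9, 10}  B2 = {5, 8, 9, 10}  B3 = {4, 5, 8, 10}  B4 = {2, 5, 8, 10}  B5 = {1, 2, 5, 10}  B6 = {3, 5, 8, 10}  B7 = {5, 6, 8, 10}
Tree: B1–B2, B2–B3, B3–B4, B4–B5, B2–B6, B6–B7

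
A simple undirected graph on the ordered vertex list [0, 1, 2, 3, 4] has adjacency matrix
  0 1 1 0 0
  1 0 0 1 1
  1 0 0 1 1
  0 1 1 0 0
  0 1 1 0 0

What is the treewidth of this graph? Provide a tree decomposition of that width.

Every bag has size at most 3, so the width is 3 − 1 = 2 and tw(G) ≤ 2. The edges 0–2–3–1–0 form a cycle, so G is not a tree and its treewidth is at least 2. Therefore the treewidth is 2.

Treewidth 2.
Bags: B1 = {0, 1, 2}  B2 = {1, 2, 3}  B3 = {1, 2, 4}
Tree: B1–B2, B2–B3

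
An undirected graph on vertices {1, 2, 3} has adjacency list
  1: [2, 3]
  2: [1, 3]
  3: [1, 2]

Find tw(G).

2

A width-2 tree decomposition is:
Bags: B1 = {1, 2, 3}
Tree: (single bag)
A single bag containing all 3 vertices is trivially a valid decomposition of width 2. On the other hand G contains the 3-clique {1, 2, 3}. A clique must lie in a single bag of any decomposition, so no decomposition can have width below 2. Hence tw(G) = 2 exactly.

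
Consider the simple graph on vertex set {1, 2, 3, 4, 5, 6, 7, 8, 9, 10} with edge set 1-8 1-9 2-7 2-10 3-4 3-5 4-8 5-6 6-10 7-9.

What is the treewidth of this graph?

A width-2 tree decomposition is:
Bags: B1 = {1, 8, 9}  B2 = {7, 8, 9}  B3 = {2, 7, 8}  B4 = {2, 8, 10}  B5 = {6, 8, 10}  B6 = {5, 6, 8}  B7 = {3, 5, 8}  B8 = {3, 4, 8}
Tree: B1–B2, B2–B3, B3–B4, B4–B5, B5–B6, B6–B7, B7–B8
Each bag holds 3 vertices, so the decomposition has width 2, which upper-bounds the treewidth. For the lower bound, G contains the cycle 8–1–9–7–2–10–6–5–3–4–8, so G is not a forest; only forests have treewidth ≤ 1, hence tw(G) ≥ 2. The upper and lower bounds meet at 2, so that is the treewidth.

2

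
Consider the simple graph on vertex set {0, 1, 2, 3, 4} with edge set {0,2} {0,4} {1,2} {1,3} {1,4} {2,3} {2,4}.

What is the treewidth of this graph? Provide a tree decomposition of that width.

Every bag has size at most 3, so the width is 3 − 1 = 2 and tw(G) ≤ 2. Conversely, {0, 2, 4} is a clique of size 3, and the vertices of any clique must share a bag in every tree decomposition; so some bag has ≥ 3 vertices and tw(G) ≥ 2. The upper and lower bounds meet at 2, so that is the treewidth.

Treewidth 2.
One such decomposition:
Bags: B1 = {1, 2, 3}  B2 = {1, 2, 4}  B3 = {0, 2, 4}
Tree: B1–B2, B2–B3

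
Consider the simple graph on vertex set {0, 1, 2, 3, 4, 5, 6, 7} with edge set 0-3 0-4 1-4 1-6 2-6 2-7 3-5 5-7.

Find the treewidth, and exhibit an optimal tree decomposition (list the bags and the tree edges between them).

Each bag holds 3 vertices, so the decomposition has width 2, which upper-bounds the treewidth. Since 7–5–3–0–4–1–6–2–7 is a cycle in G, G is not acyclic. Forests are exactly the graphs of treewidth ≤ 1, so tw(G) ≥ 2. Therefore the treewidth is 2.

Treewidth 2.
Bags: B1 = {3, 5, 7}  B2 = {0, 3, 7}  B3 = {0, 4, 7}  B4 = {1, 4, 7}  B5 = {1, 6, 7}  B6 = {2, 6, 7}
Tree: B1–B2, B2–B3, B3–B4, B4–B5, B5–B6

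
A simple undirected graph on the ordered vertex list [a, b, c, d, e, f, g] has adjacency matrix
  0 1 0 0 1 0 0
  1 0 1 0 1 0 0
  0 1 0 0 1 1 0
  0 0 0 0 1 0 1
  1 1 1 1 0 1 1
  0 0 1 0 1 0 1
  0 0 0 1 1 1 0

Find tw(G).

A width-2 tree decomposition is:
Bags: B1 = {c, e, f}  B2 = {e, f, g}  B3 = {d, e, g}  B4 = {b, c, e}  B5 = {a, b, e}
Tree: B1–B2, B2–B3, B1–B4, B4–B5
The largest bag has 3 vertices, giving width 2; this decomposition certifies tw(G) ≤ 2. For the lower bound, the 3 vertices {d, e, g} are pairwise adjacent, and any tree decomposition puts a clique entirely inside one bag — forcing width ≥ 2. The upper and lower bounds meet at 2, so that is the treewidth.

2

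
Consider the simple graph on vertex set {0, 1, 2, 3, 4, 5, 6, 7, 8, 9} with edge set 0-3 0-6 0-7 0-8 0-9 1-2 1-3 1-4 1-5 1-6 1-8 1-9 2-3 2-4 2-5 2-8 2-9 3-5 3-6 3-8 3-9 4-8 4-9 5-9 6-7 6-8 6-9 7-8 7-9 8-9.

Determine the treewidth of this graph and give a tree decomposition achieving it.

Treewidth 4.
One such decomposition:
Bags: B1 = {1, 2, 3, 8, 9}  B2 = {1, 2, 3, 5, 9}  B3 = {1, 3, 6, 8, 9}  B4 = {0, 3, 6, 8, 9}  B5 = {0, 6, 7, 8, 9}  B6 = {1, 2, 4, 8, 9}
Tree: B1–B2, B1–B3, B3–B4, B4–B5, B1–B6

Every bag has size at most 5, so the width is 5 − 1 = 4 and tw(G) ≤ 4. On the other hand G contains the 5-clique {0, 3, 6, 8, 9}. A clique must lie in a single bag of any decomposition, so no decomposition can have width below 4. Hence tw(G) = 4 exactly.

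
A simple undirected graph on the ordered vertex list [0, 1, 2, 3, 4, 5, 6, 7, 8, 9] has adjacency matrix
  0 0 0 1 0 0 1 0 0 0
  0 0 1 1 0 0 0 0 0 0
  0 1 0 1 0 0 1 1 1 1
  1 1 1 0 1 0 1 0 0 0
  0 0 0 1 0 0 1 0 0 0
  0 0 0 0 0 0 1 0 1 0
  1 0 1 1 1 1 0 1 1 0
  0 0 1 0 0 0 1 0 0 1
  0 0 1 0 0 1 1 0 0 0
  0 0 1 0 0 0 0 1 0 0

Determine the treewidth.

2

A width-2 tree decomposition is:
Bags: B1 = {5, 6, 8}  B2 = {2, 6, 8}  B3 = {2, 3, 6}  B4 = {3, 4, 6}  B5 = {2, 6, 7}  B6 = {1, 2, 3}  B7 = {0, 3, 6}  B8 = {2, 7, 9}
Tree: B1–B2, B2–B3, B3–B4, B3–B5, B3–B6, B3–B7, B5–B8
Every bag has size at most 3, so the width is 3 − 1 = 2 and tw(G) ≤ 2. For the lower bound, the 3 vertices {1, 2, 3} are pairwise adjacent, and any tree decomposition puts a clique entirely inside one bag — forcing width ≥ 2. Hence tw(G) = 2 exactly.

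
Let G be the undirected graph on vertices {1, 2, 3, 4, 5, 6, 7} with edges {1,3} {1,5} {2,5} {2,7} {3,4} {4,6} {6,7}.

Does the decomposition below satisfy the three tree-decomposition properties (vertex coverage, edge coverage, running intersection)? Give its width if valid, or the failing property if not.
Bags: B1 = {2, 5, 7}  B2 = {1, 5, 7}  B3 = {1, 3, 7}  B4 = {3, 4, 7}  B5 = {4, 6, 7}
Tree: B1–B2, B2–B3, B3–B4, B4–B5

Checking the three conditions: (i) the bags cover all of {1, 2, 3, 4, 5, 6, 7}; (ii) for each edge, some bag contains both endpoints; (iii) the bags containing any fixed vertex form a subtree. All hold, so the decomposition is valid with width 3 − 1 = 2.

Yes; width 2.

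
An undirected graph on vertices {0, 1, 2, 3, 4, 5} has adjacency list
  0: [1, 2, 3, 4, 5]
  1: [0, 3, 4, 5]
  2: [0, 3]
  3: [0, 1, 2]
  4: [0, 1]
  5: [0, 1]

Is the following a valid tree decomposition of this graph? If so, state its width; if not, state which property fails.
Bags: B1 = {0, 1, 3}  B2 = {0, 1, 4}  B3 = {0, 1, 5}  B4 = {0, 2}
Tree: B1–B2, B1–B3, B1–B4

No — edge (3,2) lies in no bag.

A tree decomposition must satisfy three properties: every vertex lies in some bag; for every edge, both endpoints lie together in some bag; and for every vertex, the bags containing it form a connected subtree. Here edge (3,2) lies in no bag, so the decomposition is invalid.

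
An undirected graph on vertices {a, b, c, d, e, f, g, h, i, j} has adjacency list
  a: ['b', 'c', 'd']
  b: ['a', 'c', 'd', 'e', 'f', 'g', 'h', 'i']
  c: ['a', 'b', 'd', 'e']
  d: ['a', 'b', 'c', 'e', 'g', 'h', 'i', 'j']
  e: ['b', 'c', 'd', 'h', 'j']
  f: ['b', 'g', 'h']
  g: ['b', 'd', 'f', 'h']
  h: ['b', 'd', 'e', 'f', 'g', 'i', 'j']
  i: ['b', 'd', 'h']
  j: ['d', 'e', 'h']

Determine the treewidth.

A width-3 tree decomposition is:
Bags: B1 = {d, e, h, j}  B2 = {b, d, e, h}  B3 = {b, d, h, i}  B4 = {b, d, g, h}  B5 = {b, c, d, e}  B6 = {a, b, c, d}  B7 = {b, f, g, h}
Tree: B1–B2, B2–B3, B3–B4, B2–B5, B5–B6, B4–B7
Every bag has size at most 4, so the width is 4 − 1 = 3 and tw(G) ≤ 3. For the lower bound, the 4 vertices {d, e, h, j} are pairwise adjacent, and any tree decomposition puts a clique entirely inside one bag — forcing width ≥ 3. Combining the bounds, tw(G) = 3.

3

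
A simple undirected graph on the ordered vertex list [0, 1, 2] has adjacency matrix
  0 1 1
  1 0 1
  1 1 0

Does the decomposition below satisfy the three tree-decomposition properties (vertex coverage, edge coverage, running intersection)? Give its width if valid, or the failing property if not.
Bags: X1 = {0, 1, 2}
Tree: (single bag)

Yes; width 2.

Vertex coverage: the bags together contain {0, 1, 2}, the full vertex set. Edge coverage: each edge of G has both endpoints in at least one bag. Running intersection: for every vertex, the bags containing it form a connected subtree. All three properties hold, so this is a valid tree decomposition of width max|bag| − 1 = 2, and hence tw(G) ≤ 2.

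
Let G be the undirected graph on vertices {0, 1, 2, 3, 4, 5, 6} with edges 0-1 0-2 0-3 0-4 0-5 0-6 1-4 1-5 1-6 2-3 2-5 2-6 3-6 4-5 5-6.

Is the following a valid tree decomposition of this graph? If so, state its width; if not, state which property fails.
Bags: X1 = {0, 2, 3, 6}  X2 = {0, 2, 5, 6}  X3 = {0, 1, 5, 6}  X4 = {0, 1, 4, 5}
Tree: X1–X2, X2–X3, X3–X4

Every vertex of G appears in some bag (union = {0, 1, 2, 3, 4, 5, 6}); every edge is covered by a bag; and for each vertex v the set of bags containing v is connected in the bag tree. The decomposition is therefore valid. The largest bag has 4 vertices, so the width is 3.

Yes; width 3.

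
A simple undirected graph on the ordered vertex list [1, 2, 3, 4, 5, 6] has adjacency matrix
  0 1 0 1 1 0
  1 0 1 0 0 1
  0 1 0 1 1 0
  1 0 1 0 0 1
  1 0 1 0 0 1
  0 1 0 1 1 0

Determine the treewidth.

3

A width-3 tree decomposition is:
Bags: B1 = {1, 3, 4, 6}  B2 = {1, 3, 5, 6}  B3 = {1, 2, 3, 6}
Tree: B1–B2, B2–B3
Every bag has size at most 4, so the width is 4 − 1 = 3 and tw(G) ≤ 3. For the lower bound: the 4 vertex sets {1,4}, {5,6}, {3}, {2} are disjoint, each induces a connected subgraph, and every pair is joined by at least one edge of G. Contracting each set to a single vertex therefore yields K_{4} as a minor, and since treewidth is minor-monotone, tw(G) ≥ tw(K_{4}) = 3. Combining the bounds, tw(G) = 3.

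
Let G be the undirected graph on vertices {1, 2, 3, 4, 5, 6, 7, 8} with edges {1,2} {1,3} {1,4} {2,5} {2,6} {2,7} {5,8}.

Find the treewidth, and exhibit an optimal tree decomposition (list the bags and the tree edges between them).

Treewidth 1.
One optimal decomposition is:
Bags: B1 = {5, 8}  B2 = {2, 5}  B3 = {1, 2}  B4 = {1, 4}  B5 = {2, 6}  B6 = {2, 7}  B7 = {1, 3}
Tree: B1–B2, B2–B3, B3–B4, B3–B5, B5–B6, B4–B7

Every bag has size at most 2, so the width is 2 − 1 = 1 and tw(G) ≤ 1. Any graph with an edge has treewidth ≥ 1, and G has the edge 8–5. Therefore the treewidth is 1.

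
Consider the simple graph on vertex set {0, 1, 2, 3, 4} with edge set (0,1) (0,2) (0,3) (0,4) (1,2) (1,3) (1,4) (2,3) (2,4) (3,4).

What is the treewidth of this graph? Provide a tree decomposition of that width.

With just one bag of size 5, the width is 5 − 1 = 4, so tw(G) ≤ 4. On the other hand G contains the 5-clique {0, 1, 2, 3, 4}. A clique must lie in a single bag of any decomposition, so no decomposition can have width below 4. Therefore the treewidth is 4.

Treewidth 4.
Bags: B1 = {0, 1, 2, 3, 4}
Tree: (single bag)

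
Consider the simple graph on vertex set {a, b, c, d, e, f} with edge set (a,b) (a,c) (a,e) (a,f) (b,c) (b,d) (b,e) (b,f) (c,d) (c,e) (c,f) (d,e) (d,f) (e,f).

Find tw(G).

4

A width-4 tree decomposition is:
Bags: B1 = {a, b, c, e, f}  B2 = {b, c, d, e, f}
Tree: B1–B2
Every bag has size at most 5, so the width is 5 − 1 = 4 and tw(G) ≤ 4. Conversely, {b, c, d, e, f} is a clique of size 5, and the vertices of any clique must share a bag in every tree decomposition; so some bag has ≥ 5 vertices and tw(G) ≥ 4. The upper and lower bounds meet at 4, so that is the treewidth.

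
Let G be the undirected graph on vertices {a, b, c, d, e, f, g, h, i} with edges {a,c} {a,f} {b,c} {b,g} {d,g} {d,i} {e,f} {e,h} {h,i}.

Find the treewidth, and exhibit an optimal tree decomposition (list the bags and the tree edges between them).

Every bag has size at most 3, so the width is 3 − 1 = 2 and tw(G) ≤ 2. For the lower bound, G contains the cycle i–h–e–f–a–c–b–g–d–i, so G is not a forest; only forests have treewidth ≤ 1, hence tw(G) ≥ 2. Hence tw(G) = 2 exactly.

Treewidth 2.
One such decomposition:
Bags: B1 = {e, h, i}  B2 = {e, f, i}  B3 = {a, f, i}  B4 = {a, c, i}  B5 = {b, c, i}  B6 = {b, g, i}  B7 = {d, g, i}
Tree: B1–B2, B2–B3, B3–B4, B4–B5, B5–B6, B6–B7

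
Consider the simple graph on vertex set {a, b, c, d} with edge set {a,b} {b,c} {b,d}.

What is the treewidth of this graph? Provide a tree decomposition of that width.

Every bag has size at most 2, so the width is 2 − 1 = 1 and tw(G) ≤ 1. G has an edge, so its treewidth is at least 1. The upper and lower bounds meet at 1, so that is the treewidth.

Treewidth 1.
One optimal decomposition is:
Bags: B1 = {b, d}  B2 = {b, c}  B3 = {a, b}
Tree: B1–B2, B2–B3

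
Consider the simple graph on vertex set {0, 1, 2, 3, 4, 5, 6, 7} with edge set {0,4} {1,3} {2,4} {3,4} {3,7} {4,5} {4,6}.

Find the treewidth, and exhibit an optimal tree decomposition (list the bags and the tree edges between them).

Treewidth 1.
One optimal decomposition is:
Bags: B1 = {3, 4}  B2 = {4, 5}  B3 = {4, 6}  B4 = {1, 3}  B5 = {3, 7}  B6 = {2, 4}  B7 = {0, 4}
Tree: B1–B2, B2–B3, B1–B4, B1–B5, B3–B6, B2–B7

The largest bag has 2 vertices, giving width 1; this decomposition certifies tw(G) ≤ 1. Any graph with an edge has treewidth ≥ 1, and G has the edge 4–3. Hence tw(G) = 1 exactly.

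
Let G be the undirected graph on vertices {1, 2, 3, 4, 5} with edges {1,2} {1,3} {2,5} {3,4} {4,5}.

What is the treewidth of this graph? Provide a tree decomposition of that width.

Treewidth 2.
One optimal decomposition is:
Bags: B1 = {2, 4, 5}  B2 = {2, 3, 4}  B3 = {1, 2, 3}
Tree: B1–B2, B2–B3

The largest bag has 3 vertices, giving width 2; this decomposition certifies tw(G) ≤ 2. The edges 2–5–4–3–1–2 form a cycle, so G is not a tree and its treewidth is at least 2. Combining the bounds, tw(G) = 2.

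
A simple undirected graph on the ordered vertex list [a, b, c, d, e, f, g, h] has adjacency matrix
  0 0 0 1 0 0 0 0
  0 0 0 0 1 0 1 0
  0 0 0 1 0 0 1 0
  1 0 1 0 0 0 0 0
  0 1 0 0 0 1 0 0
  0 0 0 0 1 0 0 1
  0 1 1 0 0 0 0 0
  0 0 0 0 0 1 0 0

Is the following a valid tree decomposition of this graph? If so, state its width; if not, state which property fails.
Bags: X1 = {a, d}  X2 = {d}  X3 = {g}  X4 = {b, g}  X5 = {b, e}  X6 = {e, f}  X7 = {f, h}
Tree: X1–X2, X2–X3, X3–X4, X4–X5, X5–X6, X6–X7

A tree decomposition must satisfy three properties: every vertex lies in some bag; for every edge, both endpoints lie together in some bag; and for every vertex, the bags containing it form a connected subtree. Here vertex c appears in no bag, so the decomposition is invalid.

No — vertex c appears in no bag.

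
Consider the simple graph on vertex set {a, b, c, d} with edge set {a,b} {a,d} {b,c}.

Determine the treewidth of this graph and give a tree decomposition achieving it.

Treewidth 1.
One optimal decomposition is:
Bags: B1 = {b, c}  B2 = {a, b}  B3 = {a, d}
Tree: B1–B2, B2–B3

Each bag holds 2 vertices, so the decomposition has width 1, which upper-bounds the treewidth. G has an edge, so its treewidth is at least 1. Combining the bounds, tw(G) = 1.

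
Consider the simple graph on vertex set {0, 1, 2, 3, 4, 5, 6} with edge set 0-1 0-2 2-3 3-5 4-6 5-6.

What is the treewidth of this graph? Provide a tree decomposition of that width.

The largest bag has 2 vertices, giving width 1; this decomposition certifies tw(G) ≤ 1. Since G has at least one edge (e.g. 1–0), it is not an edgeless graph, so tw(G) ≥ 1. Therefore the treewidth is 1.

Treewidth 1.
One optimal decomposition is:
Bags: B1 = {0, 1}  B2 = {0, 2}  B3 = {2, 3}  B4 = {3, 5}  B5 = {5, 6}  B6 = {4, 6}
Tree: B1–B2, B2–B3, B3–B4, B4–B5, B5–B6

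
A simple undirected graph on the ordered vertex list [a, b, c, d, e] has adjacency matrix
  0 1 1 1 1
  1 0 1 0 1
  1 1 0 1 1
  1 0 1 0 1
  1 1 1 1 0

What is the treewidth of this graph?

3

A width-3 tree decomposition is:
Bags: B1 = {a, b, c, e}  B2 = {a, c, d, e}
Tree: B1–B2
The largest bag has 4 vertices, giving width 3; this decomposition certifies tw(G) ≤ 3. For the lower bound, the 4 vertices {a, c, d, e} are pairwise adjacent, and any tree decomposition puts a clique entirely inside one bag — forcing width ≥ 3. The upper and lower bounds meet at 3, so that is the treewidth.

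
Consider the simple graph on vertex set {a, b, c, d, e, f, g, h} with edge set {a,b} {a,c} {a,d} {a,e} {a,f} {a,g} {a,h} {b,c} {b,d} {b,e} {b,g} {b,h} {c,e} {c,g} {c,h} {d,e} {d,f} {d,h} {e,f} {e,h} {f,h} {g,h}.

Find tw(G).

4

A width-4 tree decomposition is:
Bags: B1 = {a, b, c, e, h}  B2 = {a, b, d, e, h}  B3 = {a, d, e, f, h}  B4 = {a, b, c, g, h}
Tree: B1–B2, B2–B3, B1–B4
Every bag has size at most 5, so the width is 5 − 1 = 4 and tw(G) ≤ 4. On the other hand G contains the 5-clique {a, d, e, f, h}. A clique must lie in a single bag of any decomposition, so no decomposition can have width below 4. Therefore the treewidth is 4.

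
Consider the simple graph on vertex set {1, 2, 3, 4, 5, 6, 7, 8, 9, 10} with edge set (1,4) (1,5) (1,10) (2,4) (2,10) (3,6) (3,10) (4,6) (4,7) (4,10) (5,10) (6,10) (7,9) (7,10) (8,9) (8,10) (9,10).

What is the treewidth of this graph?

2

A width-2 tree decomposition is:
Bags: B1 = {1, 5, 10}  B2 = {1, 4, 10}  B3 = {4, 7, 10}  B4 = {4, 6, 10}  B5 = {3, 6, 10}  B6 = {7, 9, 10}  B7 = {2, 4, 10}  B8 = {8, 9, 10}
Tree: B1–B2, B2–B3, B2–B4, B4–B5, B3–B6, B4–B7, B6–B8
Every bag has size at most 3, so the width is 3 − 1 = 2 and tw(G) ≤ 2. Conversely, {3, 6, 10} is a clique of size 3, and the vertices of any clique must share a bag in every tree decomposition; so some bag has ≥ 3 vertices and tw(G) ≥ 2. Therefore the treewidth is 2.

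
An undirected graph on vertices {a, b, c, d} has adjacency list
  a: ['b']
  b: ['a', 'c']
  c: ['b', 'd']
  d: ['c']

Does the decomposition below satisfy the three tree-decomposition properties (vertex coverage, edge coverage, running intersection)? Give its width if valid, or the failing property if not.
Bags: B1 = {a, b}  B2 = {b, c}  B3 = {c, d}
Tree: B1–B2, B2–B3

Yes; width 1.

Vertex coverage: the bags together contain {a, b, c, d}, the full vertex set. Edge coverage: each edge of G has both endpoints in at least one bag. Running intersection: for every vertex, the bags containing it form a connected subtree. All three properties hold, so this is a valid tree decomposition of width max|bag| − 1 = 1, and hence tw(G) ≤ 1.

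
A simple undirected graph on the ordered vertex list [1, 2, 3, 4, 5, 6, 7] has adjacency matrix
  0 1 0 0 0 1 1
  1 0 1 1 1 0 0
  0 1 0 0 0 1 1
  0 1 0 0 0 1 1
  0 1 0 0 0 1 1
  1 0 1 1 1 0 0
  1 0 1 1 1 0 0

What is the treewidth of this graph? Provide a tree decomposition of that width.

Treewidth 3.
One such decomposition:
Bags: B1 = {2, 3, 6, 7}  B2 = {2, 4, 6, 7}  B3 = {1, 2, 6, 7}  B4 = {2, 5, 6, 7}
Tree: B1–B2, B2–B3, B3–B4

Each bag holds 4 vertices, so the decomposition has width 3, which upper-bounds the treewidth. For the lower bound: the 4 vertex sets {3,7}, {2,4}, {6}, {1} are disjoint, each induces a connected subgraph, and every pair is joined by at least one edge of G. Contracting each set to a single vertex therefore yields K_{4} as a minor, and since treewidth is minor-monotone, tw(G) ≥ tw(K_{4}) = 3. Combining the bounds, tw(G) = 3.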